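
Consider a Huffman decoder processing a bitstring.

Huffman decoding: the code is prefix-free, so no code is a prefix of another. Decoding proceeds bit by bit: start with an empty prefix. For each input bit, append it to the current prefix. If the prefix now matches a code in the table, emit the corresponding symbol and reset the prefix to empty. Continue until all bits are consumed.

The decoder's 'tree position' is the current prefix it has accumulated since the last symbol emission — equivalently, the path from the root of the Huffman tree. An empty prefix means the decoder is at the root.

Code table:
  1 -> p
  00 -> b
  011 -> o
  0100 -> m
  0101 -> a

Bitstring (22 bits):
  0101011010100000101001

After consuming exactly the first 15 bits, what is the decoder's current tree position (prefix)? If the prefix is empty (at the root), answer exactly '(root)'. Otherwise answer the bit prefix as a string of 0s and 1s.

Answer: (root)

Derivation:
Bit 0: prefix='0' (no match yet)
Bit 1: prefix='01' (no match yet)
Bit 2: prefix='010' (no match yet)
Bit 3: prefix='0101' -> emit 'a', reset
Bit 4: prefix='0' (no match yet)
Bit 5: prefix='01' (no match yet)
Bit 6: prefix='011' -> emit 'o', reset
Bit 7: prefix='0' (no match yet)
Bit 8: prefix='01' (no match yet)
Bit 9: prefix='010' (no match yet)
Bit 10: prefix='0101' -> emit 'a', reset
Bit 11: prefix='0' (no match yet)
Bit 12: prefix='00' -> emit 'b', reset
Bit 13: prefix='0' (no match yet)
Bit 14: prefix='00' -> emit 'b', reset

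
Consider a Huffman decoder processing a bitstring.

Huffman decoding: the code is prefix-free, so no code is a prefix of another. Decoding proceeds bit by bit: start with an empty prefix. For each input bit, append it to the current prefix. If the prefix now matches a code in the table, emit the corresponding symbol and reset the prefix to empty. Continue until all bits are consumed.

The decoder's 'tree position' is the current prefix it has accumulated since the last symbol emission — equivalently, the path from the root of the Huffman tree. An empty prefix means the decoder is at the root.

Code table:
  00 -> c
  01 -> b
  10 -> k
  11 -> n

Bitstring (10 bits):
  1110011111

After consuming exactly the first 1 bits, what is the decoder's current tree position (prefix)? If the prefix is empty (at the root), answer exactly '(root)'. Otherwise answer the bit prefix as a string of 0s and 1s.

Bit 0: prefix='1' (no match yet)

Answer: 1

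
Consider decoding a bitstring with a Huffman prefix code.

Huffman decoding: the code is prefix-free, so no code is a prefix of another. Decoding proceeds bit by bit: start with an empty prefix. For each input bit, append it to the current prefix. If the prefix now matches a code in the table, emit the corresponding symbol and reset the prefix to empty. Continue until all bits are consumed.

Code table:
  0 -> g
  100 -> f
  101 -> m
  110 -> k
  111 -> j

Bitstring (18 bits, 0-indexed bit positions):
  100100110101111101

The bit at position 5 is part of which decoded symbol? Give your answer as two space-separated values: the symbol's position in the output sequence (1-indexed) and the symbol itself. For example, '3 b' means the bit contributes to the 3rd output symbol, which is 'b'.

Bit 0: prefix='1' (no match yet)
Bit 1: prefix='10' (no match yet)
Bit 2: prefix='100' -> emit 'f', reset
Bit 3: prefix='1' (no match yet)
Bit 4: prefix='10' (no match yet)
Bit 5: prefix='100' -> emit 'f', reset
Bit 6: prefix='1' (no match yet)
Bit 7: prefix='11' (no match yet)
Bit 8: prefix='110' -> emit 'k', reset
Bit 9: prefix='1' (no match yet)

Answer: 2 f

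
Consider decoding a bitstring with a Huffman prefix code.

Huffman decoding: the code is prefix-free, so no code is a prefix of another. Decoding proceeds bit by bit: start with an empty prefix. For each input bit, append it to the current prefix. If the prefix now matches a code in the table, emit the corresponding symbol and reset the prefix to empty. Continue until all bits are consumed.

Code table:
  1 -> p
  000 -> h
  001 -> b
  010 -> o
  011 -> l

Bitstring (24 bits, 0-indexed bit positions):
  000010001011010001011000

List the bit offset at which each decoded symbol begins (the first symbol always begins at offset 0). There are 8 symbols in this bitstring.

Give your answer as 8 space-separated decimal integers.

Answer: 0 3 6 9 12 15 18 21

Derivation:
Bit 0: prefix='0' (no match yet)
Bit 1: prefix='00' (no match yet)
Bit 2: prefix='000' -> emit 'h', reset
Bit 3: prefix='0' (no match yet)
Bit 4: prefix='01' (no match yet)
Bit 5: prefix='010' -> emit 'o', reset
Bit 6: prefix='0' (no match yet)
Bit 7: prefix='00' (no match yet)
Bit 8: prefix='001' -> emit 'b', reset
Bit 9: prefix='0' (no match yet)
Bit 10: prefix='01' (no match yet)
Bit 11: prefix='011' -> emit 'l', reset
Bit 12: prefix='0' (no match yet)
Bit 13: prefix='01' (no match yet)
Bit 14: prefix='010' -> emit 'o', reset
Bit 15: prefix='0' (no match yet)
Bit 16: prefix='00' (no match yet)
Bit 17: prefix='001' -> emit 'b', reset
Bit 18: prefix='0' (no match yet)
Bit 19: prefix='01' (no match yet)
Bit 20: prefix='011' -> emit 'l', reset
Bit 21: prefix='0' (no match yet)
Bit 22: prefix='00' (no match yet)
Bit 23: prefix='000' -> emit 'h', reset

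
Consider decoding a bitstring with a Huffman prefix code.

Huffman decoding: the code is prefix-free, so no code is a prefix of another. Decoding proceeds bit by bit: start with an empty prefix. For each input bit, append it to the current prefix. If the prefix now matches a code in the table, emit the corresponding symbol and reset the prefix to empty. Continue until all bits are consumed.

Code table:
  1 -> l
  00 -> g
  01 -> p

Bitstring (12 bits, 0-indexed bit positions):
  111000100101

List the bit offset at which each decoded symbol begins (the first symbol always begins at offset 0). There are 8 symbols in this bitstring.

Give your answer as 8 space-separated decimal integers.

Bit 0: prefix='1' -> emit 'l', reset
Bit 1: prefix='1' -> emit 'l', reset
Bit 2: prefix='1' -> emit 'l', reset
Bit 3: prefix='0' (no match yet)
Bit 4: prefix='00' -> emit 'g', reset
Bit 5: prefix='0' (no match yet)
Bit 6: prefix='01' -> emit 'p', reset
Bit 7: prefix='0' (no match yet)
Bit 8: prefix='00' -> emit 'g', reset
Bit 9: prefix='1' -> emit 'l', reset
Bit 10: prefix='0' (no match yet)
Bit 11: prefix='01' -> emit 'p', reset

Answer: 0 1 2 3 5 7 9 10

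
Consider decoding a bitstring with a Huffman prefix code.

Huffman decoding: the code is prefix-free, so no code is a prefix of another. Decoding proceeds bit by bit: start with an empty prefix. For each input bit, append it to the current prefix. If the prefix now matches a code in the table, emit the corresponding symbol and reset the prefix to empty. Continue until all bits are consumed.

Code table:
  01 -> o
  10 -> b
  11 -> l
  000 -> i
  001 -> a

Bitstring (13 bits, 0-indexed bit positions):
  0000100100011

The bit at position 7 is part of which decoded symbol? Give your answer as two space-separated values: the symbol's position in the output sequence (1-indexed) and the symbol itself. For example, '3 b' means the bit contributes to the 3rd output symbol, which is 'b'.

Bit 0: prefix='0' (no match yet)
Bit 1: prefix='00' (no match yet)
Bit 2: prefix='000' -> emit 'i', reset
Bit 3: prefix='0' (no match yet)
Bit 4: prefix='01' -> emit 'o', reset
Bit 5: prefix='0' (no match yet)
Bit 6: prefix='00' (no match yet)
Bit 7: prefix='001' -> emit 'a', reset
Bit 8: prefix='0' (no match yet)
Bit 9: prefix='00' (no match yet)
Bit 10: prefix='000' -> emit 'i', reset
Bit 11: prefix='1' (no match yet)

Answer: 3 a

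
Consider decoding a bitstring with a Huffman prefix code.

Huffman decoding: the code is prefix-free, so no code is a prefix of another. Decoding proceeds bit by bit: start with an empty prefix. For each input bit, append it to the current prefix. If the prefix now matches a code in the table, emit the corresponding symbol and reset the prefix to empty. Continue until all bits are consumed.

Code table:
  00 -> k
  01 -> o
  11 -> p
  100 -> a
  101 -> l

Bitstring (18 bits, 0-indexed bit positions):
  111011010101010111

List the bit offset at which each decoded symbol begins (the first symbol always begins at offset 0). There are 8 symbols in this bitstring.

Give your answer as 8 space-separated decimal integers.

Answer: 0 2 5 8 10 12 14 16

Derivation:
Bit 0: prefix='1' (no match yet)
Bit 1: prefix='11' -> emit 'p', reset
Bit 2: prefix='1' (no match yet)
Bit 3: prefix='10' (no match yet)
Bit 4: prefix='101' -> emit 'l', reset
Bit 5: prefix='1' (no match yet)
Bit 6: prefix='10' (no match yet)
Bit 7: prefix='101' -> emit 'l', reset
Bit 8: prefix='0' (no match yet)
Bit 9: prefix='01' -> emit 'o', reset
Bit 10: prefix='0' (no match yet)
Bit 11: prefix='01' -> emit 'o', reset
Bit 12: prefix='0' (no match yet)
Bit 13: prefix='01' -> emit 'o', reset
Bit 14: prefix='0' (no match yet)
Bit 15: prefix='01' -> emit 'o', reset
Bit 16: prefix='1' (no match yet)
Bit 17: prefix='11' -> emit 'p', reset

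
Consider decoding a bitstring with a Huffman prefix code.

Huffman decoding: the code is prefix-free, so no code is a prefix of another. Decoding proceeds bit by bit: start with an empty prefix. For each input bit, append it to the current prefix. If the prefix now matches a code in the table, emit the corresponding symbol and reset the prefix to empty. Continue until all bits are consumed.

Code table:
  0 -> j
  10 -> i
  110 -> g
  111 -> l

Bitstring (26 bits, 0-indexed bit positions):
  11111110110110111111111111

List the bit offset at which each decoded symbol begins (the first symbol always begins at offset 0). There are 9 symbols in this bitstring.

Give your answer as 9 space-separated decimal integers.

Answer: 0 3 6 8 11 14 17 20 23

Derivation:
Bit 0: prefix='1' (no match yet)
Bit 1: prefix='11' (no match yet)
Bit 2: prefix='111' -> emit 'l', reset
Bit 3: prefix='1' (no match yet)
Bit 4: prefix='11' (no match yet)
Bit 5: prefix='111' -> emit 'l', reset
Bit 6: prefix='1' (no match yet)
Bit 7: prefix='10' -> emit 'i', reset
Bit 8: prefix='1' (no match yet)
Bit 9: prefix='11' (no match yet)
Bit 10: prefix='110' -> emit 'g', reset
Bit 11: prefix='1' (no match yet)
Bit 12: prefix='11' (no match yet)
Bit 13: prefix='110' -> emit 'g', reset
Bit 14: prefix='1' (no match yet)
Bit 15: prefix='11' (no match yet)
Bit 16: prefix='111' -> emit 'l', reset
Bit 17: prefix='1' (no match yet)
Bit 18: prefix='11' (no match yet)
Bit 19: prefix='111' -> emit 'l', reset
Bit 20: prefix='1' (no match yet)
Bit 21: prefix='11' (no match yet)
Bit 22: prefix='111' -> emit 'l', reset
Bit 23: prefix='1' (no match yet)
Bit 24: prefix='11' (no match yet)
Bit 25: prefix='111' -> emit 'l', reset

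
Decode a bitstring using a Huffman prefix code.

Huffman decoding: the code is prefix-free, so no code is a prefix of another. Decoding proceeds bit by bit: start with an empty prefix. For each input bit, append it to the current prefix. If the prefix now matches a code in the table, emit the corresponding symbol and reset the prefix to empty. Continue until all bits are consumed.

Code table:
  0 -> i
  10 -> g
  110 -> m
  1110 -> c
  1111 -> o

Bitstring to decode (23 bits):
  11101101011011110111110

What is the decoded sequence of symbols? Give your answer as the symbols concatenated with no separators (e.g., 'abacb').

Answer: cmgmoiog

Derivation:
Bit 0: prefix='1' (no match yet)
Bit 1: prefix='11' (no match yet)
Bit 2: prefix='111' (no match yet)
Bit 3: prefix='1110' -> emit 'c', reset
Bit 4: prefix='1' (no match yet)
Bit 5: prefix='11' (no match yet)
Bit 6: prefix='110' -> emit 'm', reset
Bit 7: prefix='1' (no match yet)
Bit 8: prefix='10' -> emit 'g', reset
Bit 9: prefix='1' (no match yet)
Bit 10: prefix='11' (no match yet)
Bit 11: prefix='110' -> emit 'm', reset
Bit 12: prefix='1' (no match yet)
Bit 13: prefix='11' (no match yet)
Bit 14: prefix='111' (no match yet)
Bit 15: prefix='1111' -> emit 'o', reset
Bit 16: prefix='0' -> emit 'i', reset
Bit 17: prefix='1' (no match yet)
Bit 18: prefix='11' (no match yet)
Bit 19: prefix='111' (no match yet)
Bit 20: prefix='1111' -> emit 'o', reset
Bit 21: prefix='1' (no match yet)
Bit 22: prefix='10' -> emit 'g', reset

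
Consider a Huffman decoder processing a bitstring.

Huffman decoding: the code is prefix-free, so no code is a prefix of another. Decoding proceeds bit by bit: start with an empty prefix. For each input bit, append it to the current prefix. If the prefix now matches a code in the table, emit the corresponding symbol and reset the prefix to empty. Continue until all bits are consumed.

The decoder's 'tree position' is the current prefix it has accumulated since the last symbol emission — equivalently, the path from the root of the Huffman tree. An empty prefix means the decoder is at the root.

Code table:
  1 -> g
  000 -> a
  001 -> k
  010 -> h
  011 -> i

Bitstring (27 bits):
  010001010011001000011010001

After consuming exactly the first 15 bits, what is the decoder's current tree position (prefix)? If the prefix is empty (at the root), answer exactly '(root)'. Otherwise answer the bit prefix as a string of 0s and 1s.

Answer: (root)

Derivation:
Bit 0: prefix='0' (no match yet)
Bit 1: prefix='01' (no match yet)
Bit 2: prefix='010' -> emit 'h', reset
Bit 3: prefix='0' (no match yet)
Bit 4: prefix='00' (no match yet)
Bit 5: prefix='001' -> emit 'k', reset
Bit 6: prefix='0' (no match yet)
Bit 7: prefix='01' (no match yet)
Bit 8: prefix='010' -> emit 'h', reset
Bit 9: prefix='0' (no match yet)
Bit 10: prefix='01' (no match yet)
Bit 11: prefix='011' -> emit 'i', reset
Bit 12: prefix='0' (no match yet)
Bit 13: prefix='00' (no match yet)
Bit 14: prefix='001' -> emit 'k', reset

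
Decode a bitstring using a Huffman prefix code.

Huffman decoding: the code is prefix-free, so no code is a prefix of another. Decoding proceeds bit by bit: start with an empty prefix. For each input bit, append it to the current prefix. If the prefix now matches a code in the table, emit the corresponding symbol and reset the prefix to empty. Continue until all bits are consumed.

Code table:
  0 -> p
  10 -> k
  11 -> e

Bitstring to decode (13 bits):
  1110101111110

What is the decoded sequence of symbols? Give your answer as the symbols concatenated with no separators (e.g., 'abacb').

Bit 0: prefix='1' (no match yet)
Bit 1: prefix='11' -> emit 'e', reset
Bit 2: prefix='1' (no match yet)
Bit 3: prefix='10' -> emit 'k', reset
Bit 4: prefix='1' (no match yet)
Bit 5: prefix='10' -> emit 'k', reset
Bit 6: prefix='1' (no match yet)
Bit 7: prefix='11' -> emit 'e', reset
Bit 8: prefix='1' (no match yet)
Bit 9: prefix='11' -> emit 'e', reset
Bit 10: prefix='1' (no match yet)
Bit 11: prefix='11' -> emit 'e', reset
Bit 12: prefix='0' -> emit 'p', reset

Answer: ekkeeep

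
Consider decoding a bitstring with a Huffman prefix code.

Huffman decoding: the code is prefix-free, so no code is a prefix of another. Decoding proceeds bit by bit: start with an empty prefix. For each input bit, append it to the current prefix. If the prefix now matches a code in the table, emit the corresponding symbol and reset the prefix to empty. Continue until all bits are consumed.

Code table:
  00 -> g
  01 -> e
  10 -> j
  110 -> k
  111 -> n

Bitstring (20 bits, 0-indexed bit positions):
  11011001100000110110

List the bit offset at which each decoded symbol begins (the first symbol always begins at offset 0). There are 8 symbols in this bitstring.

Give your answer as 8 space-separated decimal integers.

Answer: 0 3 6 8 10 12 14 17

Derivation:
Bit 0: prefix='1' (no match yet)
Bit 1: prefix='11' (no match yet)
Bit 2: prefix='110' -> emit 'k', reset
Bit 3: prefix='1' (no match yet)
Bit 4: prefix='11' (no match yet)
Bit 5: prefix='110' -> emit 'k', reset
Bit 6: prefix='0' (no match yet)
Bit 7: prefix='01' -> emit 'e', reset
Bit 8: prefix='1' (no match yet)
Bit 9: prefix='10' -> emit 'j', reset
Bit 10: prefix='0' (no match yet)
Bit 11: prefix='00' -> emit 'g', reset
Bit 12: prefix='0' (no match yet)
Bit 13: prefix='00' -> emit 'g', reset
Bit 14: prefix='1' (no match yet)
Bit 15: prefix='11' (no match yet)
Bit 16: prefix='110' -> emit 'k', reset
Bit 17: prefix='1' (no match yet)
Bit 18: prefix='11' (no match yet)
Bit 19: prefix='110' -> emit 'k', reset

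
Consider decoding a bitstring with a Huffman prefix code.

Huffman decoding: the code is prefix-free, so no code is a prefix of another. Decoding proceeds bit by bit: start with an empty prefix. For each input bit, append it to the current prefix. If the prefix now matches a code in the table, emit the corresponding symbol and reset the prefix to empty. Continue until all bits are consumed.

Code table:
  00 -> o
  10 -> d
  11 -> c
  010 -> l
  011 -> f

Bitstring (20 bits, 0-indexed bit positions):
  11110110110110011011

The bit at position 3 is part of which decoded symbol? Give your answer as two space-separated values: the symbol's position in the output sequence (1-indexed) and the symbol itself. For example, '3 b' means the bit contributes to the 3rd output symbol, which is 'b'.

Bit 0: prefix='1' (no match yet)
Bit 1: prefix='11' -> emit 'c', reset
Bit 2: prefix='1' (no match yet)
Bit 3: prefix='11' -> emit 'c', reset
Bit 4: prefix='0' (no match yet)
Bit 5: prefix='01' (no match yet)
Bit 6: prefix='011' -> emit 'f', reset
Bit 7: prefix='0' (no match yet)

Answer: 2 c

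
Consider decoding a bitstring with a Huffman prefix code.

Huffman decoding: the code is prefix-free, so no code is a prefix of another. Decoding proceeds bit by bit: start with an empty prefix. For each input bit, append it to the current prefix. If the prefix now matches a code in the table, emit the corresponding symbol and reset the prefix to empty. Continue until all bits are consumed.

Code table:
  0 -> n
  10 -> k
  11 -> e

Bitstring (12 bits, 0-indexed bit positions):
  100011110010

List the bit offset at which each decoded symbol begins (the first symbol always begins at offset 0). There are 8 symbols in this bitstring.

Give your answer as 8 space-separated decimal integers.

Bit 0: prefix='1' (no match yet)
Bit 1: prefix='10' -> emit 'k', reset
Bit 2: prefix='0' -> emit 'n', reset
Bit 3: prefix='0' -> emit 'n', reset
Bit 4: prefix='1' (no match yet)
Bit 5: prefix='11' -> emit 'e', reset
Bit 6: prefix='1' (no match yet)
Bit 7: prefix='11' -> emit 'e', reset
Bit 8: prefix='0' -> emit 'n', reset
Bit 9: prefix='0' -> emit 'n', reset
Bit 10: prefix='1' (no match yet)
Bit 11: prefix='10' -> emit 'k', reset

Answer: 0 2 3 4 6 8 9 10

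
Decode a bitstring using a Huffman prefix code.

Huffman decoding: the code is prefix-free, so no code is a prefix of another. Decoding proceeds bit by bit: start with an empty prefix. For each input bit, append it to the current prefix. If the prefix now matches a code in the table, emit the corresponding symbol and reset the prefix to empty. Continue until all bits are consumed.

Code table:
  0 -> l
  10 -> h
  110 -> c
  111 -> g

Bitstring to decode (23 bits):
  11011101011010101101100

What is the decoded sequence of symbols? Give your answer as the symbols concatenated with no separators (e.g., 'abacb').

Bit 0: prefix='1' (no match yet)
Bit 1: prefix='11' (no match yet)
Bit 2: prefix='110' -> emit 'c', reset
Bit 3: prefix='1' (no match yet)
Bit 4: prefix='11' (no match yet)
Bit 5: prefix='111' -> emit 'g', reset
Bit 6: prefix='0' -> emit 'l', reset
Bit 7: prefix='1' (no match yet)
Bit 8: prefix='10' -> emit 'h', reset
Bit 9: prefix='1' (no match yet)
Bit 10: prefix='11' (no match yet)
Bit 11: prefix='110' -> emit 'c', reset
Bit 12: prefix='1' (no match yet)
Bit 13: prefix='10' -> emit 'h', reset
Bit 14: prefix='1' (no match yet)
Bit 15: prefix='10' -> emit 'h', reset
Bit 16: prefix='1' (no match yet)
Bit 17: prefix='11' (no match yet)
Bit 18: prefix='110' -> emit 'c', reset
Bit 19: prefix='1' (no match yet)
Bit 20: prefix='11' (no match yet)
Bit 21: prefix='110' -> emit 'c', reset
Bit 22: prefix='0' -> emit 'l', reset

Answer: cglhchhccl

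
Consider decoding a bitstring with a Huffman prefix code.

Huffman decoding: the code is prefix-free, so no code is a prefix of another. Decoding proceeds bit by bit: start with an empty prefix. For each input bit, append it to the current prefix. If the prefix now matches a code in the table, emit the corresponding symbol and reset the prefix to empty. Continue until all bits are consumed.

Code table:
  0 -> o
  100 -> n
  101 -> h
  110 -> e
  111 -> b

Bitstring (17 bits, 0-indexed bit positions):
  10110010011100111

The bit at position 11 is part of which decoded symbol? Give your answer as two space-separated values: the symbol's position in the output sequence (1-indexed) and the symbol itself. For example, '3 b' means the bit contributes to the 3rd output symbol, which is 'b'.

Answer: 4 b

Derivation:
Bit 0: prefix='1' (no match yet)
Bit 1: prefix='10' (no match yet)
Bit 2: prefix='101' -> emit 'h', reset
Bit 3: prefix='1' (no match yet)
Bit 4: prefix='10' (no match yet)
Bit 5: prefix='100' -> emit 'n', reset
Bit 6: prefix='1' (no match yet)
Bit 7: prefix='10' (no match yet)
Bit 8: prefix='100' -> emit 'n', reset
Bit 9: prefix='1' (no match yet)
Bit 10: prefix='11' (no match yet)
Bit 11: prefix='111' -> emit 'b', reset
Bit 12: prefix='0' -> emit 'o', reset
Bit 13: prefix='0' -> emit 'o', reset
Bit 14: prefix='1' (no match yet)
Bit 15: prefix='11' (no match yet)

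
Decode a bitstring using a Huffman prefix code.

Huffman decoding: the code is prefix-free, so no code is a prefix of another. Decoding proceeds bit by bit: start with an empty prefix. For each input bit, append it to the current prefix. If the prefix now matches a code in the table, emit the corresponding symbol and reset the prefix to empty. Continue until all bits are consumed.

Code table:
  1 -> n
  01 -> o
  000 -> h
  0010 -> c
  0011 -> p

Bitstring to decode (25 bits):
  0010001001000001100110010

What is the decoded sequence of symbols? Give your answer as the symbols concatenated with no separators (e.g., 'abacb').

Bit 0: prefix='0' (no match yet)
Bit 1: prefix='00' (no match yet)
Bit 2: prefix='001' (no match yet)
Bit 3: prefix='0010' -> emit 'c', reset
Bit 4: prefix='0' (no match yet)
Bit 5: prefix='00' (no match yet)
Bit 6: prefix='001' (no match yet)
Bit 7: prefix='0010' -> emit 'c', reset
Bit 8: prefix='0' (no match yet)
Bit 9: prefix='01' -> emit 'o', reset
Bit 10: prefix='0' (no match yet)
Bit 11: prefix='00' (no match yet)
Bit 12: prefix='000' -> emit 'h', reset
Bit 13: prefix='0' (no match yet)
Bit 14: prefix='00' (no match yet)
Bit 15: prefix='001' (no match yet)
Bit 16: prefix='0011' -> emit 'p', reset
Bit 17: prefix='0' (no match yet)
Bit 18: prefix='00' (no match yet)
Bit 19: prefix='001' (no match yet)
Bit 20: prefix='0011' -> emit 'p', reset
Bit 21: prefix='0' (no match yet)
Bit 22: prefix='00' (no match yet)
Bit 23: prefix='001' (no match yet)
Bit 24: prefix='0010' -> emit 'c', reset

Answer: ccohppc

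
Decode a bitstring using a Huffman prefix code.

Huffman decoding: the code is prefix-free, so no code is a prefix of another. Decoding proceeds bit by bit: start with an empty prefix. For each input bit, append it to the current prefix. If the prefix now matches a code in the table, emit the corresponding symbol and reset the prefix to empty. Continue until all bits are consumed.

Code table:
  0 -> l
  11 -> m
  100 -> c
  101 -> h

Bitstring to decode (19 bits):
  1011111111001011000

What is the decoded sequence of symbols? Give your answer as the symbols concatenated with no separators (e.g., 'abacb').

Answer: hmmmchcl

Derivation:
Bit 0: prefix='1' (no match yet)
Bit 1: prefix='10' (no match yet)
Bit 2: prefix='101' -> emit 'h', reset
Bit 3: prefix='1' (no match yet)
Bit 4: prefix='11' -> emit 'm', reset
Bit 5: prefix='1' (no match yet)
Bit 6: prefix='11' -> emit 'm', reset
Bit 7: prefix='1' (no match yet)
Bit 8: prefix='11' -> emit 'm', reset
Bit 9: prefix='1' (no match yet)
Bit 10: prefix='10' (no match yet)
Bit 11: prefix='100' -> emit 'c', reset
Bit 12: prefix='1' (no match yet)
Bit 13: prefix='10' (no match yet)
Bit 14: prefix='101' -> emit 'h', reset
Bit 15: prefix='1' (no match yet)
Bit 16: prefix='10' (no match yet)
Bit 17: prefix='100' -> emit 'c', reset
Bit 18: prefix='0' -> emit 'l', reset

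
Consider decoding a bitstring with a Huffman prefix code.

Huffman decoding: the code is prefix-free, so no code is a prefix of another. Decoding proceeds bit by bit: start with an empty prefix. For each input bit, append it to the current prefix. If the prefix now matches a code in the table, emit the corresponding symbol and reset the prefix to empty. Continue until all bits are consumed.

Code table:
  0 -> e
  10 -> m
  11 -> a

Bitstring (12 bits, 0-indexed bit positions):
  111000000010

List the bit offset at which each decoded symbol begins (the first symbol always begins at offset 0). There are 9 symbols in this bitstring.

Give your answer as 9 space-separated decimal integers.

Answer: 0 2 4 5 6 7 8 9 10

Derivation:
Bit 0: prefix='1' (no match yet)
Bit 1: prefix='11' -> emit 'a', reset
Bit 2: prefix='1' (no match yet)
Bit 3: prefix='10' -> emit 'm', reset
Bit 4: prefix='0' -> emit 'e', reset
Bit 5: prefix='0' -> emit 'e', reset
Bit 6: prefix='0' -> emit 'e', reset
Bit 7: prefix='0' -> emit 'e', reset
Bit 8: prefix='0' -> emit 'e', reset
Bit 9: prefix='0' -> emit 'e', reset
Bit 10: prefix='1' (no match yet)
Bit 11: prefix='10' -> emit 'm', reset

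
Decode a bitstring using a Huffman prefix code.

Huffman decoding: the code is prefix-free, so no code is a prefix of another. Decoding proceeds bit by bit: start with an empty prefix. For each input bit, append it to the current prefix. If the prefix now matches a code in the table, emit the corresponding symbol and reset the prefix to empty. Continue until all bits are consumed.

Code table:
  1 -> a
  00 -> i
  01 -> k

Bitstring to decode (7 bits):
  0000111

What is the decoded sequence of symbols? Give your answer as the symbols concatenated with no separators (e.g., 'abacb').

Bit 0: prefix='0' (no match yet)
Bit 1: prefix='00' -> emit 'i', reset
Bit 2: prefix='0' (no match yet)
Bit 3: prefix='00' -> emit 'i', reset
Bit 4: prefix='1' -> emit 'a', reset
Bit 5: prefix='1' -> emit 'a', reset
Bit 6: prefix='1' -> emit 'a', reset

Answer: iiaaa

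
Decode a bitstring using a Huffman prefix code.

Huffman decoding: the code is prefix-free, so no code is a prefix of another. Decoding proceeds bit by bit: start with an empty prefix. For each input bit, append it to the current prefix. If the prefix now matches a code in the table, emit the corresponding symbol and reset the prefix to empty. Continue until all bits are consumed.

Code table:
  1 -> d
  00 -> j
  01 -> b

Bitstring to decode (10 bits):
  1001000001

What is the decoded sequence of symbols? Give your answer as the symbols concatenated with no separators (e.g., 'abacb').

Bit 0: prefix='1' -> emit 'd', reset
Bit 1: prefix='0' (no match yet)
Bit 2: prefix='00' -> emit 'j', reset
Bit 3: prefix='1' -> emit 'd', reset
Bit 4: prefix='0' (no match yet)
Bit 5: prefix='00' -> emit 'j', reset
Bit 6: prefix='0' (no match yet)
Bit 7: prefix='00' -> emit 'j', reset
Bit 8: prefix='0' (no match yet)
Bit 9: prefix='01' -> emit 'b', reset

Answer: djdjjb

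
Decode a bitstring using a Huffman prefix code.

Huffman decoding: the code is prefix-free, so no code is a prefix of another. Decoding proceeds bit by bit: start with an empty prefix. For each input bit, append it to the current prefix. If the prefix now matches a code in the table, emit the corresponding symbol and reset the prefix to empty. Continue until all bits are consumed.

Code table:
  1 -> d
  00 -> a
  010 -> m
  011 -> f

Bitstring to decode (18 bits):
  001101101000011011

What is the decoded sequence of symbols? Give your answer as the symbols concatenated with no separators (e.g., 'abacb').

Answer: addfmaff

Derivation:
Bit 0: prefix='0' (no match yet)
Bit 1: prefix='00' -> emit 'a', reset
Bit 2: prefix='1' -> emit 'd', reset
Bit 3: prefix='1' -> emit 'd', reset
Bit 4: prefix='0' (no match yet)
Bit 5: prefix='01' (no match yet)
Bit 6: prefix='011' -> emit 'f', reset
Bit 7: prefix='0' (no match yet)
Bit 8: prefix='01' (no match yet)
Bit 9: prefix='010' -> emit 'm', reset
Bit 10: prefix='0' (no match yet)
Bit 11: prefix='00' -> emit 'a', reset
Bit 12: prefix='0' (no match yet)
Bit 13: prefix='01' (no match yet)
Bit 14: prefix='011' -> emit 'f', reset
Bit 15: prefix='0' (no match yet)
Bit 16: prefix='01' (no match yet)
Bit 17: prefix='011' -> emit 'f', reset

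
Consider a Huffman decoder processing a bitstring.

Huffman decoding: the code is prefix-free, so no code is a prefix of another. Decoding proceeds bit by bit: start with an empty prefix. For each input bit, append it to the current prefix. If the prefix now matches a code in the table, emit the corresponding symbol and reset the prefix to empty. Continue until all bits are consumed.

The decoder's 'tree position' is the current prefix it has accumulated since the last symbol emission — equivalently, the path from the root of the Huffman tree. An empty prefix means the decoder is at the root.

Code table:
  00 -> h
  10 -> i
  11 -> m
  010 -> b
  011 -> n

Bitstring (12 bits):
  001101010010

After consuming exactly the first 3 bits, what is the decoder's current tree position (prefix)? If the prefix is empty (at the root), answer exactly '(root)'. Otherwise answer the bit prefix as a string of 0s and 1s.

Answer: 1

Derivation:
Bit 0: prefix='0' (no match yet)
Bit 1: prefix='00' -> emit 'h', reset
Bit 2: prefix='1' (no match yet)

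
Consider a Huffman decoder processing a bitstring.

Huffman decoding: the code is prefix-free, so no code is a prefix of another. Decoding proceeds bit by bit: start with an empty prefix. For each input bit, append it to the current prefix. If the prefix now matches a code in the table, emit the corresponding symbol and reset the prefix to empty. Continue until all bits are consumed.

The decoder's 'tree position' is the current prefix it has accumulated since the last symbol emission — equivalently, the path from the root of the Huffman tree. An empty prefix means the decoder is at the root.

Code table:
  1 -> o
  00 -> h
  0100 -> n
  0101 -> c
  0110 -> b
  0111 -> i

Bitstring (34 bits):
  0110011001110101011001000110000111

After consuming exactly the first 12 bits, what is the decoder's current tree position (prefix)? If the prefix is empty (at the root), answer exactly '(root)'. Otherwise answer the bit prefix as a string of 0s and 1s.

Answer: (root)

Derivation:
Bit 0: prefix='0' (no match yet)
Bit 1: prefix='01' (no match yet)
Bit 2: prefix='011' (no match yet)
Bit 3: prefix='0110' -> emit 'b', reset
Bit 4: prefix='0' (no match yet)
Bit 5: prefix='01' (no match yet)
Bit 6: prefix='011' (no match yet)
Bit 7: prefix='0110' -> emit 'b', reset
Bit 8: prefix='0' (no match yet)
Bit 9: prefix='01' (no match yet)
Bit 10: prefix='011' (no match yet)
Bit 11: prefix='0111' -> emit 'i', reset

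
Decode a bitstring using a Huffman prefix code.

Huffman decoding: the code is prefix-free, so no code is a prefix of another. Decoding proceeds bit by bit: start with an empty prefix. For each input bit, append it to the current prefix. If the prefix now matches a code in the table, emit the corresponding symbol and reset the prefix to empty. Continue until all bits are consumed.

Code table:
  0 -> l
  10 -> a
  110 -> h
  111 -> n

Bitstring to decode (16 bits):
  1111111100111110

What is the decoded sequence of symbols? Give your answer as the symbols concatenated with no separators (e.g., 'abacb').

Bit 0: prefix='1' (no match yet)
Bit 1: prefix='11' (no match yet)
Bit 2: prefix='111' -> emit 'n', reset
Bit 3: prefix='1' (no match yet)
Bit 4: prefix='11' (no match yet)
Bit 5: prefix='111' -> emit 'n', reset
Bit 6: prefix='1' (no match yet)
Bit 7: prefix='11' (no match yet)
Bit 8: prefix='110' -> emit 'h', reset
Bit 9: prefix='0' -> emit 'l', reset
Bit 10: prefix='1' (no match yet)
Bit 11: prefix='11' (no match yet)
Bit 12: prefix='111' -> emit 'n', reset
Bit 13: prefix='1' (no match yet)
Bit 14: prefix='11' (no match yet)
Bit 15: prefix='110' -> emit 'h', reset

Answer: nnhlnh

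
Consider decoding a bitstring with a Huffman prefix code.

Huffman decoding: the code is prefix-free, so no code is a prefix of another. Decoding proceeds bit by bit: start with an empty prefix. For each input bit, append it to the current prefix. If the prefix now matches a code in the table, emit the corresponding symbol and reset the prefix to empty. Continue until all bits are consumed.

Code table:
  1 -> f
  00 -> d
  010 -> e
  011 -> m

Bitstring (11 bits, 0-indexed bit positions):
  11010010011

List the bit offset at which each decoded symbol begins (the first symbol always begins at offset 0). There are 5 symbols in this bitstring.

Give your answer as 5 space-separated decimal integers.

Answer: 0 1 2 5 8

Derivation:
Bit 0: prefix='1' -> emit 'f', reset
Bit 1: prefix='1' -> emit 'f', reset
Bit 2: prefix='0' (no match yet)
Bit 3: prefix='01' (no match yet)
Bit 4: prefix='010' -> emit 'e', reset
Bit 5: prefix='0' (no match yet)
Bit 6: prefix='01' (no match yet)
Bit 7: prefix='010' -> emit 'e', reset
Bit 8: prefix='0' (no match yet)
Bit 9: prefix='01' (no match yet)
Bit 10: prefix='011' -> emit 'm', reset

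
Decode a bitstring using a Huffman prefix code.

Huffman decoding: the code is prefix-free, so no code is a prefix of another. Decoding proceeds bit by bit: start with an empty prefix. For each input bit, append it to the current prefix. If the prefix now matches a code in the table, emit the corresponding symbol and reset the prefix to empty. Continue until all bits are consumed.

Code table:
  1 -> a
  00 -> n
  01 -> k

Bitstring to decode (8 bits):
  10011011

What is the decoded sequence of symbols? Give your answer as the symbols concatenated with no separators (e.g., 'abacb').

Answer: anaaka

Derivation:
Bit 0: prefix='1' -> emit 'a', reset
Bit 1: prefix='0' (no match yet)
Bit 2: prefix='00' -> emit 'n', reset
Bit 3: prefix='1' -> emit 'a', reset
Bit 4: prefix='1' -> emit 'a', reset
Bit 5: prefix='0' (no match yet)
Bit 6: prefix='01' -> emit 'k', reset
Bit 7: prefix='1' -> emit 'a', reset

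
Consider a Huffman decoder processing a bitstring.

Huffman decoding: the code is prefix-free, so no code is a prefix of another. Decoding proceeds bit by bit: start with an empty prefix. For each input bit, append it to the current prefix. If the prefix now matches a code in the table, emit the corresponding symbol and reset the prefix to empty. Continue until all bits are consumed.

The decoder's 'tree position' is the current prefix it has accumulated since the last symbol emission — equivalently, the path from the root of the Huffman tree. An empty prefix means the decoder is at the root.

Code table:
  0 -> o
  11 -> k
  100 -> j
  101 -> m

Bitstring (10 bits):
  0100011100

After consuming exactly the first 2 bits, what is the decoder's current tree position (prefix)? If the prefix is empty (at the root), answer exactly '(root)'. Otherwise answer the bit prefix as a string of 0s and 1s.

Answer: 1

Derivation:
Bit 0: prefix='0' -> emit 'o', reset
Bit 1: prefix='1' (no match yet)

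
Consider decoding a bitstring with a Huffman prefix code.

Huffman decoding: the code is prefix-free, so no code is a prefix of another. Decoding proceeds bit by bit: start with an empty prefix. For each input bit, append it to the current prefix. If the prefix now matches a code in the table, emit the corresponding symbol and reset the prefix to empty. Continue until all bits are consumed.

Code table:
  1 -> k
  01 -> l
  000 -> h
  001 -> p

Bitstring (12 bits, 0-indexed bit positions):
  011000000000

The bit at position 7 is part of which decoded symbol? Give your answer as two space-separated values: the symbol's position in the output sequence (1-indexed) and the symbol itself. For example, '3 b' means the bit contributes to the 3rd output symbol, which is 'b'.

Answer: 4 h

Derivation:
Bit 0: prefix='0' (no match yet)
Bit 1: prefix='01' -> emit 'l', reset
Bit 2: prefix='1' -> emit 'k', reset
Bit 3: prefix='0' (no match yet)
Bit 4: prefix='00' (no match yet)
Bit 5: prefix='000' -> emit 'h', reset
Bit 6: prefix='0' (no match yet)
Bit 7: prefix='00' (no match yet)
Bit 8: prefix='000' -> emit 'h', reset
Bit 9: prefix='0' (no match yet)
Bit 10: prefix='00' (no match yet)
Bit 11: prefix='000' -> emit 'h', reset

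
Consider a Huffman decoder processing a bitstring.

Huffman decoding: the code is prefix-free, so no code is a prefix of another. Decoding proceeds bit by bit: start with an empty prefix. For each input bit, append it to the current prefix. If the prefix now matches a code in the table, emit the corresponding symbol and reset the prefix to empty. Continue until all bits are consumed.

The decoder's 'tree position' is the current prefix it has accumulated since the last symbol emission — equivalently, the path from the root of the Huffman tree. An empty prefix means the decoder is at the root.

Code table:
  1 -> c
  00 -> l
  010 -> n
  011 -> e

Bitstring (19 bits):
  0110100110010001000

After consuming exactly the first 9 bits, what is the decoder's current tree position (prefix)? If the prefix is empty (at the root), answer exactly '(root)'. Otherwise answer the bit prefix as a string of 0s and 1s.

Bit 0: prefix='0' (no match yet)
Bit 1: prefix='01' (no match yet)
Bit 2: prefix='011' -> emit 'e', reset
Bit 3: prefix='0' (no match yet)
Bit 4: prefix='01' (no match yet)
Bit 5: prefix='010' -> emit 'n', reset
Bit 6: prefix='0' (no match yet)
Bit 7: prefix='01' (no match yet)
Bit 8: prefix='011' -> emit 'e', reset

Answer: (root)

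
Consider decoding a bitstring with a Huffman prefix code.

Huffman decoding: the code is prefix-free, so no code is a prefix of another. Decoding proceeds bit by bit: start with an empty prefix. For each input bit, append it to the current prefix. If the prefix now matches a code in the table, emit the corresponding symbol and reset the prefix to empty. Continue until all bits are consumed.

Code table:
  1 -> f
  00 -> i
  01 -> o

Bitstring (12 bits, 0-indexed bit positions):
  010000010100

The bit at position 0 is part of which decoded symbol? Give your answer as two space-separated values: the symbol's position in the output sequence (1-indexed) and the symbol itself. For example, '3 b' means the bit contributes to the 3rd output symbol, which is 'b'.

Bit 0: prefix='0' (no match yet)
Bit 1: prefix='01' -> emit 'o', reset
Bit 2: prefix='0' (no match yet)
Bit 3: prefix='00' -> emit 'i', reset
Bit 4: prefix='0' (no match yet)

Answer: 1 o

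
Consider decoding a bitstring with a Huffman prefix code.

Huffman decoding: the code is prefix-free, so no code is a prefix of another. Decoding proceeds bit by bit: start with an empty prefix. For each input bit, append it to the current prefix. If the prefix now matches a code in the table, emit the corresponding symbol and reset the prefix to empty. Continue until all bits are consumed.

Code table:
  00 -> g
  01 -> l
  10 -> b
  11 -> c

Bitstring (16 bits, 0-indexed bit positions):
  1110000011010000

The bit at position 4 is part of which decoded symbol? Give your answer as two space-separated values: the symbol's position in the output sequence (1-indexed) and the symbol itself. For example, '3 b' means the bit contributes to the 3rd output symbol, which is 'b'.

Bit 0: prefix='1' (no match yet)
Bit 1: prefix='11' -> emit 'c', reset
Bit 2: prefix='1' (no match yet)
Bit 3: prefix='10' -> emit 'b', reset
Bit 4: prefix='0' (no match yet)
Bit 5: prefix='00' -> emit 'g', reset
Bit 6: prefix='0' (no match yet)
Bit 7: prefix='00' -> emit 'g', reset
Bit 8: prefix='1' (no match yet)

Answer: 3 g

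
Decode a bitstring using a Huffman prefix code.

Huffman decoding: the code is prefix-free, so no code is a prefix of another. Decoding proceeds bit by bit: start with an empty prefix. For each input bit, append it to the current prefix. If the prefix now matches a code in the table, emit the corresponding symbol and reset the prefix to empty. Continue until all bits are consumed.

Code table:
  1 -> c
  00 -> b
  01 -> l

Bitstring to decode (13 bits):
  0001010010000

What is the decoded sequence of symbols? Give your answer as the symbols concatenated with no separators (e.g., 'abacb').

Answer: bllbcbb

Derivation:
Bit 0: prefix='0' (no match yet)
Bit 1: prefix='00' -> emit 'b', reset
Bit 2: prefix='0' (no match yet)
Bit 3: prefix='01' -> emit 'l', reset
Bit 4: prefix='0' (no match yet)
Bit 5: prefix='01' -> emit 'l', reset
Bit 6: prefix='0' (no match yet)
Bit 7: prefix='00' -> emit 'b', reset
Bit 8: prefix='1' -> emit 'c', reset
Bit 9: prefix='0' (no match yet)
Bit 10: prefix='00' -> emit 'b', reset
Bit 11: prefix='0' (no match yet)
Bit 12: prefix='00' -> emit 'b', reset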